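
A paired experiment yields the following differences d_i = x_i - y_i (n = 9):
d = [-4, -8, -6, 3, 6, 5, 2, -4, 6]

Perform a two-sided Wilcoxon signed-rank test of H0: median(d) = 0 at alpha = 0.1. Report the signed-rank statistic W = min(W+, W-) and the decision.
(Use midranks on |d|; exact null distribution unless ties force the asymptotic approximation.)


Step 1: Drop any zero differences (none here) and take |d_i|.
|d| = [4, 8, 6, 3, 6, 5, 2, 4, 6]
Step 2: Midrank |d_i| (ties get averaged ranks).
ranks: |4|->3.5, |8|->9, |6|->7, |3|->2, |6|->7, |5|->5, |2|->1, |4|->3.5, |6|->7
Step 3: Attach original signs; sum ranks with positive sign and with negative sign.
W+ = 2 + 7 + 5 + 1 + 7 = 22
W- = 3.5 + 9 + 7 + 3.5 = 23
(Check: W+ + W- = 45 should equal n(n+1)/2 = 45.)
Step 4: Test statistic W = min(W+, W-) = 22.
Step 5: Ties in |d|, so use the tie-corrected normal approximation.
        E[W] = n(n+1)/4 = 9*10/4 = 22.5.
        Tie groups: |d|=4 (t=2), |d|=6 (t=3); sum(t^3 - t) = 30.
        Var[W] = n(n+1)(2n+1)/24 - sum(t^3-t)/48 = 1710/24 - 30/48 = 70.625.
        z = (W - E[W]) / sqrt(Var[W]) = (22 - 22.5) / 8.4039 = -0.0595.
        Two-sided p = 2*Phi(z) = 0.952557.
Step 6: alpha = 0.1. fail to reject H0.

W+ = 22, W- = 23, W = min = 22, p = 0.952557, fail to reject H0.


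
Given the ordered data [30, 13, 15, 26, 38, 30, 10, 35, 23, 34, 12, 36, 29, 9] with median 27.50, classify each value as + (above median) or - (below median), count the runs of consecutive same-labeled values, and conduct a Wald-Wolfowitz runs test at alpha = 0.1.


Step 1: Compute median = 27.50; label A = above, B = below.
Labels in order: ABBBAABABABAAB  (n_A = 7, n_B = 7)
Step 2: Count runs R = 10.
Step 3: Under H0 (random ordering), E[R] = 2*n_A*n_B/(n_A+n_B) + 1 = 2*7*7/14 + 1 = 8.0000.
        Var[R] = 2*n_A*n_B*(2*n_A*n_B - n_A - n_B) / ((n_A+n_B)^2 * (n_A+n_B-1)) = 8232/2548 = 3.2308.
        SD[R] = 1.7974.
Step 4: Continuity-corrected z = (R - 0.5 - E[R]) / SD[R] = (10 - 0.5 - 8.0000) / 1.7974 = 0.8345.
Step 5: Two-sided p-value via normal approximation = 2*(1 - Phi(|z|)) = 0.403986.
Step 6: alpha = 0.1. fail to reject H0.

R = 10, z = 0.8345, p = 0.403986, fail to reject H0.


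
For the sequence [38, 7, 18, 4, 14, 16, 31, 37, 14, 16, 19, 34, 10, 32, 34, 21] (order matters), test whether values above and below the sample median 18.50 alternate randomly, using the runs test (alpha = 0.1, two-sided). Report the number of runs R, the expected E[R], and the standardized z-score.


Step 1: Compute median = 18.50; label A = above, B = below.
Labels in order: ABBBBBAABBAABAAA  (n_A = 8, n_B = 8)
Step 2: Count runs R = 7.
Step 3: Under H0 (random ordering), E[R] = 2*n_A*n_B/(n_A+n_B) + 1 = 2*8*8/16 + 1 = 9.0000.
        Var[R] = 2*n_A*n_B*(2*n_A*n_B - n_A - n_B) / ((n_A+n_B)^2 * (n_A+n_B-1)) = 14336/3840 = 3.7333.
        SD[R] = 1.9322.
Step 4: Continuity-corrected z = (R + 0.5 - E[R]) / SD[R] = (7 + 0.5 - 9.0000) / 1.9322 = -0.7763.
Step 5: Two-sided p-value via normal approximation = 2*(1 - Phi(|z|)) = 0.437558.
Step 6: alpha = 0.1. fail to reject H0.

R = 7, z = -0.7763, p = 0.437558, fail to reject H0.


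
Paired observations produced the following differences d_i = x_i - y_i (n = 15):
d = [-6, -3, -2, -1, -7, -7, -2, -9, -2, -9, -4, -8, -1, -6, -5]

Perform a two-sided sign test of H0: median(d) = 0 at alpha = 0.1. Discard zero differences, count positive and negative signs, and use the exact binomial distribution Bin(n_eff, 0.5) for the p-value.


Step 1: Discard zero differences. Original n = 15; n_eff = number of nonzero differences = 15.
Nonzero differences (with sign): -6, -3, -2, -1, -7, -7, -2, -9, -2, -9, -4, -8, -1, -6, -5
Step 2: Count signs: positive = 0, negative = 15.
Step 3: Under H0: P(positive) = 0.5, so the number of positives S ~ Bin(15, 0.5).
Step 4: Two-sided exact p-value = sum of Bin(15,0.5) probabilities at or below the observed probability = 0.000061.
Step 5: alpha = 0.1. reject H0.

n_eff = 15, pos = 0, neg = 15, p = 0.000061, reject H0.


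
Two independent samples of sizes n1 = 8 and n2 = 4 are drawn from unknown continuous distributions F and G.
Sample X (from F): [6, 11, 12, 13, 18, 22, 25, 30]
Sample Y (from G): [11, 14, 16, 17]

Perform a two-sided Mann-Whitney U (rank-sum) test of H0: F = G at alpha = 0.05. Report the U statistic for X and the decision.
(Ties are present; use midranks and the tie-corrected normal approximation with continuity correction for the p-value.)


Step 1: Combine and sort all 12 observations; assign midranks.
sorted (value, group): (6,X), (11,X), (11,Y), (12,X), (13,X), (14,Y), (16,Y), (17,Y), (18,X), (22,X), (25,X), (30,X)
ranks: 6->1, 11->2.5, 11->2.5, 12->4, 13->5, 14->6, 16->7, 17->8, 18->9, 22->10, 25->11, 30->12
Step 2: Rank sum for X: R1 = 1 + 2.5 + 4 + 5 + 9 + 10 + 11 + 12 = 54.5.
Step 3: U_X = R1 - n1(n1+1)/2 = 54.5 - 8*9/2 = 54.5 - 36 = 18.5.
       U_Y = n1*n2 - U_X = 32 - 18.5 = 13.5.
Step 4: Ties are present, so use the tie-corrected normal approximation (with continuity correction) for the p-value.
Step 5: p-value = 0.733647; compare to alpha = 0.05. fail to reject H0.

U_X = 18.5, p = 0.733647, fail to reject H0 at alpha = 0.05.


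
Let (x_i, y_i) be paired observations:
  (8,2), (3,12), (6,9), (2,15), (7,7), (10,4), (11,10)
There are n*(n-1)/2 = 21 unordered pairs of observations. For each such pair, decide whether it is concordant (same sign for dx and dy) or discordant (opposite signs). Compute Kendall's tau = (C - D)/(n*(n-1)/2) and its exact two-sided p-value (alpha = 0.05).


Step 1: Enumerate the 21 unordered pairs (i,j) with i<j and classify each by sign(x_j-x_i) * sign(y_j-y_i).
  (1,2):dx=-5,dy=+10->D; (1,3):dx=-2,dy=+7->D; (1,4):dx=-6,dy=+13->D; (1,5):dx=-1,dy=+5->D
  (1,6):dx=+2,dy=+2->C; (1,7):dx=+3,dy=+8->C; (2,3):dx=+3,dy=-3->D; (2,4):dx=-1,dy=+3->D
  (2,5):dx=+4,dy=-5->D; (2,6):dx=+7,dy=-8->D; (2,7):dx=+8,dy=-2->D; (3,4):dx=-4,dy=+6->D
  (3,5):dx=+1,dy=-2->D; (3,6):dx=+4,dy=-5->D; (3,7):dx=+5,dy=+1->C; (4,5):dx=+5,dy=-8->D
  (4,6):dx=+8,dy=-11->D; (4,7):dx=+9,dy=-5->D; (5,6):dx=+3,dy=-3->D; (5,7):dx=+4,dy=+3->C
  (6,7):dx=+1,dy=+6->C
Step 2: C = 5, D = 16, total pairs = 21.
Step 3: tau = (C - D)/(n(n-1)/2) = (5 - 16)/21 = -0.523810.
Step 4: Exact two-sided p-value (enumerate n! = 5040 permutations of y under H0): p = 0.136111.
Step 5: alpha = 0.05. fail to reject H0.

tau_b = -0.5238 (C=5, D=16), p = 0.136111, fail to reject H0.


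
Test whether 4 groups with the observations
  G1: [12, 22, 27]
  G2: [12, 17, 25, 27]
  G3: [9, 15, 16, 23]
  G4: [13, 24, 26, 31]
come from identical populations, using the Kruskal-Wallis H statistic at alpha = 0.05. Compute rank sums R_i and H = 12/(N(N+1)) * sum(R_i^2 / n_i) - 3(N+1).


Step 1: Combine all N = 15 observations and assign midranks.
sorted (value, group, rank): (9,G3,1), (12,G1,2.5), (12,G2,2.5), (13,G4,4), (15,G3,5), (16,G3,6), (17,G2,7), (22,G1,8), (23,G3,9), (24,G4,10), (25,G2,11), (26,G4,12), (27,G1,13.5), (27,G2,13.5), (31,G4,15)
Step 2: Sum ranks within each group.
R_1 = 24 (n_1 = 3)
R_2 = 34 (n_2 = 4)
R_3 = 21 (n_3 = 4)
R_4 = 41 (n_4 = 4)
Step 3: H = 12/(N(N+1)) * sum(R_i^2/n_i) - 3(N+1)
     = 12/(15*16) * (24^2/3 + 34^2/4 + 21^2/4 + 41^2/4) - 3*16
     = 0.050000 * 1011.5 - 48
     = 2.575000.
Step 4: Ties present; correction factor C = 1 - 12/(15^3 - 15) = 0.996429. Corrected H = 2.575000 / 0.996429 = 2.584229.
Step 5: Under H0, H ~ chi^2(3); p-value = 0.460261.
Step 6: alpha = 0.05. fail to reject H0.

H = 2.5842, df = 3, p = 0.460261, fail to reject H0.


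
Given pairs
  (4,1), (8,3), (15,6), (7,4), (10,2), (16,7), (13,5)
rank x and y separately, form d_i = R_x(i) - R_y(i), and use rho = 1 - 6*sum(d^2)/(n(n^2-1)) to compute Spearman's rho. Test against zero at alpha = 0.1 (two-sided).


Step 1: Rank x and y separately (midranks; no ties here).
rank(x): 4->1, 8->3, 15->6, 7->2, 10->4, 16->7, 13->5
rank(y): 1->1, 3->3, 6->6, 4->4, 2->2, 7->7, 5->5
Step 2: d_i = R_x(i) - R_y(i); compute d_i^2.
  (1-1)^2=0, (3-3)^2=0, (6-6)^2=0, (2-4)^2=4, (4-2)^2=4, (7-7)^2=0, (5-5)^2=0
sum(d^2) = 8.
Step 3: rho = 1 - 6*8 / (7*(7^2 - 1)) = 1 - 48/336 = 0.857143.
Step 4: Under H0, t = rho * sqrt((n-2)/(1-rho^2)) = 3.7210 ~ t(5).
Step 5: Two-sided p-value from the t-distribution with 5 df = 0.013697.
Step 6: alpha = 0.1. reject H0.

rho = 0.8571, p = 0.013697, reject H0 at alpha = 0.1.


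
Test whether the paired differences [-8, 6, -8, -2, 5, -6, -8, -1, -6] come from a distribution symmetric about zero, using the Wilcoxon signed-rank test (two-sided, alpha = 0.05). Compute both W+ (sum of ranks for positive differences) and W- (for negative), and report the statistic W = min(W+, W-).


Step 1: Drop any zero differences (none here) and take |d_i|.
|d| = [8, 6, 8, 2, 5, 6, 8, 1, 6]
Step 2: Midrank |d_i| (ties get averaged ranks).
ranks: |8|->8, |6|->5, |8|->8, |2|->2, |5|->3, |6|->5, |8|->8, |1|->1, |6|->5
Step 3: Attach original signs; sum ranks with positive sign and with negative sign.
W+ = 5 + 3 = 8
W- = 8 + 8 + 2 + 5 + 8 + 1 + 5 = 37
(Check: W+ + W- = 45 should equal n(n+1)/2 = 45.)
Step 4: Test statistic W = min(W+, W-) = 8.
Step 5: Ties in |d|, so use the tie-corrected normal approximation.
        E[W] = n(n+1)/4 = 9*10/4 = 22.5.
        Tie groups: |d|=6 (t=3), |d|=8 (t=3); sum(t^3 - t) = 48.
        Var[W] = n(n+1)(2n+1)/24 - sum(t^3-t)/48 = 1710/24 - 48/48 = 70.25.
        z = (W - E[W]) / sqrt(Var[W]) = (8 - 22.5) / 8.3815 = -1.7300.
        Two-sided p = 2*Phi(z) = 0.083631.
Step 6: alpha = 0.05. fail to reject H0.

W+ = 8, W- = 37, W = min = 8, p = 0.083631, fail to reject H0.


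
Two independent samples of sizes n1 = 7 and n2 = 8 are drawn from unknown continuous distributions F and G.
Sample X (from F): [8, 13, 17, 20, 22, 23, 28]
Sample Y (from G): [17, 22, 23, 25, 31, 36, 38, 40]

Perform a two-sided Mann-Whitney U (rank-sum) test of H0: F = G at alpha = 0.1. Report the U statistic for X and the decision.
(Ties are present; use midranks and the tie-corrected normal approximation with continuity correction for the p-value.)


Step 1: Combine and sort all 15 observations; assign midranks.
sorted (value, group): (8,X), (13,X), (17,X), (17,Y), (20,X), (22,X), (22,Y), (23,X), (23,Y), (25,Y), (28,X), (31,Y), (36,Y), (38,Y), (40,Y)
ranks: 8->1, 13->2, 17->3.5, 17->3.5, 20->5, 22->6.5, 22->6.5, 23->8.5, 23->8.5, 25->10, 28->11, 31->12, 36->13, 38->14, 40->15
Step 2: Rank sum for X: R1 = 1 + 2 + 3.5 + 5 + 6.5 + 8.5 + 11 = 37.5.
Step 3: U_X = R1 - n1(n1+1)/2 = 37.5 - 7*8/2 = 37.5 - 28 = 9.5.
       U_Y = n1*n2 - U_X = 56 - 9.5 = 46.5.
Step 4: Ties are present, so use the tie-corrected normal approximation (with continuity correction) for the p-value.
Step 5: p-value = 0.036735; compare to alpha = 0.1. reject H0.

U_X = 9.5, p = 0.036735, reject H0 at alpha = 0.1.


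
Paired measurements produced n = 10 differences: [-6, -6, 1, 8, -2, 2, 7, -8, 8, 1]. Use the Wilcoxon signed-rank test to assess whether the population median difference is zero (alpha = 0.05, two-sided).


Step 1: Drop any zero differences (none here) and take |d_i|.
|d| = [6, 6, 1, 8, 2, 2, 7, 8, 8, 1]
Step 2: Midrank |d_i| (ties get averaged ranks).
ranks: |6|->5.5, |6|->5.5, |1|->1.5, |8|->9, |2|->3.5, |2|->3.5, |7|->7, |8|->9, |8|->9, |1|->1.5
Step 3: Attach original signs; sum ranks with positive sign and with negative sign.
W+ = 1.5 + 9 + 3.5 + 7 + 9 + 1.5 = 31.5
W- = 5.5 + 5.5 + 3.5 + 9 = 23.5
(Check: W+ + W- = 55 should equal n(n+1)/2 = 55.)
Step 4: Test statistic W = min(W+, W-) = 23.5.
Step 5: Ties in |d|, so use the tie-corrected normal approximation.
        E[W] = n(n+1)/4 = 10*11/4 = 27.5.
        Tie groups: |d|=1 (t=2), |d|=2 (t=2), |d|=6 (t=2), |d|=8 (t=3); sum(t^3 - t) = 42.
        Var[W] = n(n+1)(2n+1)/24 - sum(t^3-t)/48 = 2310/24 - 42/48 = 95.375.
        z = (W - E[W]) / sqrt(Var[W]) = (23.5 - 27.5) / 9.7660 = -0.4096.
        Two-sided p = 2*Phi(z) = 0.682111.
Step 6: alpha = 0.05. fail to reject H0.

W+ = 31.5, W- = 23.5, W = min = 23.5, p = 0.682111, fail to reject H0.


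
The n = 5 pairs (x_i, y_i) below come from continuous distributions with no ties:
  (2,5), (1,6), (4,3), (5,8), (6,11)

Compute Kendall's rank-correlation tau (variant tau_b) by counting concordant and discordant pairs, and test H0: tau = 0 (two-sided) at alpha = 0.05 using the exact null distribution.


Step 1: Enumerate the 10 unordered pairs (i,j) with i<j and classify each by sign(x_j-x_i) * sign(y_j-y_i).
  (1,2):dx=-1,dy=+1->D; (1,3):dx=+2,dy=-2->D; (1,4):dx=+3,dy=+3->C; (1,5):dx=+4,dy=+6->C
  (2,3):dx=+3,dy=-3->D; (2,4):dx=+4,dy=+2->C; (2,5):dx=+5,dy=+5->C; (3,4):dx=+1,dy=+5->C
  (3,5):dx=+2,dy=+8->C; (4,5):dx=+1,dy=+3->C
Step 2: C = 7, D = 3, total pairs = 10.
Step 3: tau = (C - D)/(n(n-1)/2) = (7 - 3)/10 = 0.400000.
Step 4: Exact two-sided p-value (enumerate n! = 120 permutations of y under H0): p = 0.483333.
Step 5: alpha = 0.05. fail to reject H0.

tau_b = 0.4000 (C=7, D=3), p = 0.483333, fail to reject H0.


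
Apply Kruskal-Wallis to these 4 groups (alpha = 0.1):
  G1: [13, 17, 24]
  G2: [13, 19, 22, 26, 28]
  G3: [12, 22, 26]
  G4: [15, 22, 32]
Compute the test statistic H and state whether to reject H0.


Step 1: Combine all N = 14 observations and assign midranks.
sorted (value, group, rank): (12,G3,1), (13,G1,2.5), (13,G2,2.5), (15,G4,4), (17,G1,5), (19,G2,6), (22,G2,8), (22,G3,8), (22,G4,8), (24,G1,10), (26,G2,11.5), (26,G3,11.5), (28,G2,13), (32,G4,14)
Step 2: Sum ranks within each group.
R_1 = 17.5 (n_1 = 3)
R_2 = 41 (n_2 = 5)
R_3 = 20.5 (n_3 = 3)
R_4 = 26 (n_4 = 3)
Step 3: H = 12/(N(N+1)) * sum(R_i^2/n_i) - 3(N+1)
     = 12/(14*15) * (17.5^2/3 + 41^2/5 + 20.5^2/3 + 26^2/3) - 3*15
     = 0.057143 * 803.7 - 45
     = 0.925714.
Step 4: Ties present; correction factor C = 1 - 36/(14^3 - 14) = 0.986813. Corrected H = 0.925714 / 0.986813 = 0.938085.
Step 5: Under H0, H ~ chi^2(3); p-value = 0.816229.
Step 6: alpha = 0.1. fail to reject H0.

H = 0.9381, df = 3, p = 0.816229, fail to reject H0.


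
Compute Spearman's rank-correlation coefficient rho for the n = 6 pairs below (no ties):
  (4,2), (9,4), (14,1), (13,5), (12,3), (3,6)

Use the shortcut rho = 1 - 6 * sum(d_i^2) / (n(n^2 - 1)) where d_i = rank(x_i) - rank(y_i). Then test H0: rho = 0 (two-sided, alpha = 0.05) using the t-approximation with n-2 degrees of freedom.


Step 1: Rank x and y separately (midranks; no ties here).
rank(x): 4->2, 9->3, 14->6, 13->5, 12->4, 3->1
rank(y): 2->2, 4->4, 1->1, 5->5, 3->3, 6->6
Step 2: d_i = R_x(i) - R_y(i); compute d_i^2.
  (2-2)^2=0, (3-4)^2=1, (6-1)^2=25, (5-5)^2=0, (4-3)^2=1, (1-6)^2=25
sum(d^2) = 52.
Step 3: rho = 1 - 6*52 / (6*(6^2 - 1)) = 1 - 312/210 = -0.485714.
Step 4: Under H0, t = rho * sqrt((n-2)/(1-rho^2)) = -1.1113 ~ t(4).
Step 5: Two-sided p-value from the t-distribution with 4 df = 0.328723.
Step 6: alpha = 0.05. fail to reject H0.

rho = -0.4857, p = 0.328723, fail to reject H0 at alpha = 0.05.


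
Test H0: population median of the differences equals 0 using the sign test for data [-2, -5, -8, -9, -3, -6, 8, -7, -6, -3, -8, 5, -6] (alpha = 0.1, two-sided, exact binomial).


Step 1: Discard zero differences. Original n = 13; n_eff = number of nonzero differences = 13.
Nonzero differences (with sign): -2, -5, -8, -9, -3, -6, +8, -7, -6, -3, -8, +5, -6
Step 2: Count signs: positive = 2, negative = 11.
Step 3: Under H0: P(positive) = 0.5, so the number of positives S ~ Bin(13, 0.5).
Step 4: Two-sided exact p-value = sum of Bin(13,0.5) probabilities at or below the observed probability = 0.022461.
Step 5: alpha = 0.1. reject H0.

n_eff = 13, pos = 2, neg = 11, p = 0.022461, reject H0.


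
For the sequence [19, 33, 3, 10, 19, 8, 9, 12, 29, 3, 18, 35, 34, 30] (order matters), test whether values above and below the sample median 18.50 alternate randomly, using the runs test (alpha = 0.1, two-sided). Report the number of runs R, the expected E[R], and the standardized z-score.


Step 1: Compute median = 18.50; label A = above, B = below.
Labels in order: AABBABBBABBAAA  (n_A = 7, n_B = 7)
Step 2: Count runs R = 7.
Step 3: Under H0 (random ordering), E[R] = 2*n_A*n_B/(n_A+n_B) + 1 = 2*7*7/14 + 1 = 8.0000.
        Var[R] = 2*n_A*n_B*(2*n_A*n_B - n_A - n_B) / ((n_A+n_B)^2 * (n_A+n_B-1)) = 8232/2548 = 3.2308.
        SD[R] = 1.7974.
Step 4: Continuity-corrected z = (R + 0.5 - E[R]) / SD[R] = (7 + 0.5 - 8.0000) / 1.7974 = -0.2782.
Step 5: Two-sided p-value via normal approximation = 2*(1 - Phi(|z|)) = 0.780879.
Step 6: alpha = 0.1. fail to reject H0.

R = 7, z = -0.2782, p = 0.780879, fail to reject H0.


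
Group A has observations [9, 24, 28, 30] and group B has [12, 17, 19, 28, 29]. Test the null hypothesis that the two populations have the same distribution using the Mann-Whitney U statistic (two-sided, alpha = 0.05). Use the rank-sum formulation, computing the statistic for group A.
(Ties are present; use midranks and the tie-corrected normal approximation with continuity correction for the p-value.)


Step 1: Combine and sort all 9 observations; assign midranks.
sorted (value, group): (9,X), (12,Y), (17,Y), (19,Y), (24,X), (28,X), (28,Y), (29,Y), (30,X)
ranks: 9->1, 12->2, 17->3, 19->4, 24->5, 28->6.5, 28->6.5, 29->8, 30->9
Step 2: Rank sum for X: R1 = 1 + 5 + 6.5 + 9 = 21.5.
Step 3: U_X = R1 - n1(n1+1)/2 = 21.5 - 4*5/2 = 21.5 - 10 = 11.5.
       U_Y = n1*n2 - U_X = 20 - 11.5 = 8.5.
Step 4: Ties are present, so use the tie-corrected normal approximation (with continuity correction) for the p-value.
Step 5: p-value = 0.805701; compare to alpha = 0.05. fail to reject H0.

U_X = 11.5, p = 0.805701, fail to reject H0 at alpha = 0.05.


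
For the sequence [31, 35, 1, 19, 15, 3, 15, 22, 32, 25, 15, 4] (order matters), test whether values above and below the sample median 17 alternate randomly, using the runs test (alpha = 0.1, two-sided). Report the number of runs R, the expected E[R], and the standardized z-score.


Step 1: Compute median = 17; label A = above, B = below.
Labels in order: AABABBBAAABB  (n_A = 6, n_B = 6)
Step 2: Count runs R = 6.
Step 3: Under H0 (random ordering), E[R] = 2*n_A*n_B/(n_A+n_B) + 1 = 2*6*6/12 + 1 = 7.0000.
        Var[R] = 2*n_A*n_B*(2*n_A*n_B - n_A - n_B) / ((n_A+n_B)^2 * (n_A+n_B-1)) = 4320/1584 = 2.7273.
        SD[R] = 1.6514.
Step 4: Continuity-corrected z = (R + 0.5 - E[R]) / SD[R] = (6 + 0.5 - 7.0000) / 1.6514 = -0.3028.
Step 5: Two-sided p-value via normal approximation = 2*(1 - Phi(|z|)) = 0.762069.
Step 6: alpha = 0.1. fail to reject H0.

R = 6, z = -0.3028, p = 0.762069, fail to reject H0.


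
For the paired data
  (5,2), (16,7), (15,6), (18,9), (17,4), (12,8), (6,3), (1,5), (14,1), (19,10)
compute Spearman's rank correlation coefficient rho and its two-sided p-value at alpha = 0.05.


Step 1: Rank x and y separately (midranks; no ties here).
rank(x): 5->2, 16->7, 15->6, 18->9, 17->8, 12->4, 6->3, 1->1, 14->5, 19->10
rank(y): 2->2, 7->7, 6->6, 9->9, 4->4, 8->8, 3->3, 5->5, 1->1, 10->10
Step 2: d_i = R_x(i) - R_y(i); compute d_i^2.
  (2-2)^2=0, (7-7)^2=0, (6-6)^2=0, (9-9)^2=0, (8-4)^2=16, (4-8)^2=16, (3-3)^2=0, (1-5)^2=16, (5-1)^2=16, (10-10)^2=0
sum(d^2) = 64.
Step 3: rho = 1 - 6*64 / (10*(10^2 - 1)) = 1 - 384/990 = 0.612121.
Step 4: Under H0, t = rho * sqrt((n-2)/(1-rho^2)) = 2.1895 ~ t(8).
Step 5: Two-sided p-value from the t-distribution with 8 df = 0.059972.
Step 6: alpha = 0.05. fail to reject H0.

rho = 0.6121, p = 0.059972, fail to reject H0 at alpha = 0.05.


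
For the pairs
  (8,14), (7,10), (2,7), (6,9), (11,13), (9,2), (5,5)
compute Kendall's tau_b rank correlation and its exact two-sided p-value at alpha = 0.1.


Step 1: Enumerate the 21 unordered pairs (i,j) with i<j and classify each by sign(x_j-x_i) * sign(y_j-y_i).
  (1,2):dx=-1,dy=-4->C; (1,3):dx=-6,dy=-7->C; (1,4):dx=-2,dy=-5->C; (1,5):dx=+3,dy=-1->D
  (1,6):dx=+1,dy=-12->D; (1,7):dx=-3,dy=-9->C; (2,3):dx=-5,dy=-3->C; (2,4):dx=-1,dy=-1->C
  (2,5):dx=+4,dy=+3->C; (2,6):dx=+2,dy=-8->D; (2,7):dx=-2,dy=-5->C; (3,4):dx=+4,dy=+2->C
  (3,5):dx=+9,dy=+6->C; (3,6):dx=+7,dy=-5->D; (3,7):dx=+3,dy=-2->D; (4,5):dx=+5,dy=+4->C
  (4,6):dx=+3,dy=-7->D; (4,7):dx=-1,dy=-4->C; (5,6):dx=-2,dy=-11->C; (5,7):dx=-6,dy=-8->C
  (6,7):dx=-4,dy=+3->D
Step 2: C = 14, D = 7, total pairs = 21.
Step 3: tau = (C - D)/(n(n-1)/2) = (14 - 7)/21 = 0.333333.
Step 4: Exact two-sided p-value (enumerate n! = 5040 permutations of y under H0): p = 0.381349.
Step 5: alpha = 0.1. fail to reject H0.

tau_b = 0.3333 (C=14, D=7), p = 0.381349, fail to reject H0.


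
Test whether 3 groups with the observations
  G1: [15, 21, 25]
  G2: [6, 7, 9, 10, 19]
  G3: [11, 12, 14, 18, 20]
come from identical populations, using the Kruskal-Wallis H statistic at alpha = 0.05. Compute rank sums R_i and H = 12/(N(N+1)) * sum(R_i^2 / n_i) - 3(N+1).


Step 1: Combine all N = 13 observations and assign midranks.
sorted (value, group, rank): (6,G2,1), (7,G2,2), (9,G2,3), (10,G2,4), (11,G3,5), (12,G3,6), (14,G3,7), (15,G1,8), (18,G3,9), (19,G2,10), (20,G3,11), (21,G1,12), (25,G1,13)
Step 2: Sum ranks within each group.
R_1 = 33 (n_1 = 3)
R_2 = 20 (n_2 = 5)
R_3 = 38 (n_3 = 5)
Step 3: H = 12/(N(N+1)) * sum(R_i^2/n_i) - 3(N+1)
     = 12/(13*14) * (33^2/3 + 20^2/5 + 38^2/5) - 3*14
     = 0.065934 * 731.8 - 42
     = 6.250549.
Step 4: No ties, so H is used without correction.
Step 5: Under H0, H ~ chi^2(2); p-value = 0.043925.
Step 6: alpha = 0.05. reject H0.

H = 6.2505, df = 2, p = 0.043925, reject H0.


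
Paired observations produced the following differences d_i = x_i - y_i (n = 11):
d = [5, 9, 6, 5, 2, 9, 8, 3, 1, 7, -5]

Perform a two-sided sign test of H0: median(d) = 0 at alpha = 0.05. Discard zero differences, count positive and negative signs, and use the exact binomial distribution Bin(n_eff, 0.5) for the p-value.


Step 1: Discard zero differences. Original n = 11; n_eff = number of nonzero differences = 11.
Nonzero differences (with sign): +5, +9, +6, +5, +2, +9, +8, +3, +1, +7, -5
Step 2: Count signs: positive = 10, negative = 1.
Step 3: Under H0: P(positive) = 0.5, so the number of positives S ~ Bin(11, 0.5).
Step 4: Two-sided exact p-value = sum of Bin(11,0.5) probabilities at or below the observed probability = 0.011719.
Step 5: alpha = 0.05. reject H0.

n_eff = 11, pos = 10, neg = 1, p = 0.011719, reject H0.


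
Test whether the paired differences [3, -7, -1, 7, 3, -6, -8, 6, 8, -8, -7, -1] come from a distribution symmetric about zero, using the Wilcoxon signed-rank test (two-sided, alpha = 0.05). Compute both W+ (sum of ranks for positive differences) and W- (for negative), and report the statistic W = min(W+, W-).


Step 1: Drop any zero differences (none here) and take |d_i|.
|d| = [3, 7, 1, 7, 3, 6, 8, 6, 8, 8, 7, 1]
Step 2: Midrank |d_i| (ties get averaged ranks).
ranks: |3|->3.5, |7|->8, |1|->1.5, |7|->8, |3|->3.5, |6|->5.5, |8|->11, |6|->5.5, |8|->11, |8|->11, |7|->8, |1|->1.5
Step 3: Attach original signs; sum ranks with positive sign and with negative sign.
W+ = 3.5 + 8 + 3.5 + 5.5 + 11 = 31.5
W- = 8 + 1.5 + 5.5 + 11 + 11 + 8 + 1.5 = 46.5
(Check: W+ + W- = 78 should equal n(n+1)/2 = 78.)
Step 4: Test statistic W = min(W+, W-) = 31.5.
Step 5: Ties in |d|, so use the tie-corrected normal approximation.
        E[W] = n(n+1)/4 = 12*13/4 = 39.
        Tie groups: |d|=1 (t=2), |d|=3 (t=2), |d|=6 (t=2), |d|=7 (t=3), |d|=8 (t=3); sum(t^3 - t) = 66.
        Var[W] = n(n+1)(2n+1)/24 - sum(t^3-t)/48 = 3900/24 - 66/48 = 161.125.
        z = (W - E[W]) / sqrt(Var[W]) = (31.5 - 39) / 12.6935 = -0.5909.
        Two-sided p = 2*Phi(z) = 0.554619.
Step 6: alpha = 0.05. fail to reject H0.

W+ = 31.5, W- = 46.5, W = min = 31.5, p = 0.554619, fail to reject H0.


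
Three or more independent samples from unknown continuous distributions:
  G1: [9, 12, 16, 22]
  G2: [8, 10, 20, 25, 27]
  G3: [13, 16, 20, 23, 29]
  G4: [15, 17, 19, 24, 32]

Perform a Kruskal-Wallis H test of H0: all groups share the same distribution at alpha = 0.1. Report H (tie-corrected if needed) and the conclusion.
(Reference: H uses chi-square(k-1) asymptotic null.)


Step 1: Combine all N = 19 observations and assign midranks.
sorted (value, group, rank): (8,G2,1), (9,G1,2), (10,G2,3), (12,G1,4), (13,G3,5), (15,G4,6), (16,G1,7.5), (16,G3,7.5), (17,G4,9), (19,G4,10), (20,G2,11.5), (20,G3,11.5), (22,G1,13), (23,G3,14), (24,G4,15), (25,G2,16), (27,G2,17), (29,G3,18), (32,G4,19)
Step 2: Sum ranks within each group.
R_1 = 26.5 (n_1 = 4)
R_2 = 48.5 (n_2 = 5)
R_3 = 56 (n_3 = 5)
R_4 = 59 (n_4 = 5)
Step 3: H = 12/(N(N+1)) * sum(R_i^2/n_i) - 3(N+1)
     = 12/(19*20) * (26.5^2/4 + 48.5^2/5 + 56^2/5 + 59^2/5) - 3*20
     = 0.031579 * 1969.41 - 60
     = 2.191974.
Step 4: Ties present; correction factor C = 1 - 12/(19^3 - 19) = 0.998246. Corrected H = 2.191974 / 0.998246 = 2.195826.
Step 5: Under H0, H ~ chi^2(3); p-value = 0.532771.
Step 6: alpha = 0.1. fail to reject H0.

H = 2.1958, df = 3, p = 0.532771, fail to reject H0.


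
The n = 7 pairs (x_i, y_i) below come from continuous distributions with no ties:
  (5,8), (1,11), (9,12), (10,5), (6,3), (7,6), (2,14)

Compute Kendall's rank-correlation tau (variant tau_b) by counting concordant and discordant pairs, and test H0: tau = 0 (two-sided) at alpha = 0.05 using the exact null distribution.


Step 1: Enumerate the 21 unordered pairs (i,j) with i<j and classify each by sign(x_j-x_i) * sign(y_j-y_i).
  (1,2):dx=-4,dy=+3->D; (1,3):dx=+4,dy=+4->C; (1,4):dx=+5,dy=-3->D; (1,5):dx=+1,dy=-5->D
  (1,6):dx=+2,dy=-2->D; (1,7):dx=-3,dy=+6->D; (2,3):dx=+8,dy=+1->C; (2,4):dx=+9,dy=-6->D
  (2,5):dx=+5,dy=-8->D; (2,6):dx=+6,dy=-5->D; (2,7):dx=+1,dy=+3->C; (3,4):dx=+1,dy=-7->D
  (3,5):dx=-3,dy=-9->C; (3,6):dx=-2,dy=-6->C; (3,7):dx=-7,dy=+2->D; (4,5):dx=-4,dy=-2->C
  (4,6):dx=-3,dy=+1->D; (4,7):dx=-8,dy=+9->D; (5,6):dx=+1,dy=+3->C; (5,7):dx=-4,dy=+11->D
  (6,7):dx=-5,dy=+8->D
Step 2: C = 7, D = 14, total pairs = 21.
Step 3: tau = (C - D)/(n(n-1)/2) = (7 - 14)/21 = -0.333333.
Step 4: Exact two-sided p-value (enumerate n! = 5040 permutations of y under H0): p = 0.381349.
Step 5: alpha = 0.05. fail to reject H0.

tau_b = -0.3333 (C=7, D=14), p = 0.381349, fail to reject H0.


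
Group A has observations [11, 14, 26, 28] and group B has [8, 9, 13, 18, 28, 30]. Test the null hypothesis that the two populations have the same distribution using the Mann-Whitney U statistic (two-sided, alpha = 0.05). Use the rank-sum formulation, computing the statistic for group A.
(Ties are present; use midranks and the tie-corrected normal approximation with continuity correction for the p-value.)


Step 1: Combine and sort all 10 observations; assign midranks.
sorted (value, group): (8,Y), (9,Y), (11,X), (13,Y), (14,X), (18,Y), (26,X), (28,X), (28,Y), (30,Y)
ranks: 8->1, 9->2, 11->3, 13->4, 14->5, 18->6, 26->7, 28->8.5, 28->8.5, 30->10
Step 2: Rank sum for X: R1 = 3 + 5 + 7 + 8.5 = 23.5.
Step 3: U_X = R1 - n1(n1+1)/2 = 23.5 - 4*5/2 = 23.5 - 10 = 13.5.
       U_Y = n1*n2 - U_X = 24 - 13.5 = 10.5.
Step 4: Ties are present, so use the tie-corrected normal approximation (with continuity correction) for the p-value.
Step 5: p-value = 0.830664; compare to alpha = 0.05. fail to reject H0.

U_X = 13.5, p = 0.830664, fail to reject H0 at alpha = 0.05.


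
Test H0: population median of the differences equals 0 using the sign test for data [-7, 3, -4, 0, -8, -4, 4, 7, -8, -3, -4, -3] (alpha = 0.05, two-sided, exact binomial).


Step 1: Discard zero differences. Original n = 12; n_eff = number of nonzero differences = 11.
Nonzero differences (with sign): -7, +3, -4, -8, -4, +4, +7, -8, -3, -4, -3
Step 2: Count signs: positive = 3, negative = 8.
Step 3: Under H0: P(positive) = 0.5, so the number of positives S ~ Bin(11, 0.5).
Step 4: Two-sided exact p-value = sum of Bin(11,0.5) probabilities at or below the observed probability = 0.226562.
Step 5: alpha = 0.05. fail to reject H0.

n_eff = 11, pos = 3, neg = 8, p = 0.226562, fail to reject H0.


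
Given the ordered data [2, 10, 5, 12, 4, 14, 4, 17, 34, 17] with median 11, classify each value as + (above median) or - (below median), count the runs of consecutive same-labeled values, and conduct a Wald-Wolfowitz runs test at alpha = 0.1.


Step 1: Compute median = 11; label A = above, B = below.
Labels in order: BBBABABAAA  (n_A = 5, n_B = 5)
Step 2: Count runs R = 6.
Step 3: Under H0 (random ordering), E[R] = 2*n_A*n_B/(n_A+n_B) + 1 = 2*5*5/10 + 1 = 6.0000.
        Var[R] = 2*n_A*n_B*(2*n_A*n_B - n_A - n_B) / ((n_A+n_B)^2 * (n_A+n_B-1)) = 2000/900 = 2.2222.
        SD[R] = 1.4907.
Step 4: R = E[R], so z = 0 with no continuity correction.
Step 5: Two-sided p-value via normal approximation = 2*(1 - Phi(|z|)) = 1.000000.
Step 6: alpha = 0.1. fail to reject H0.

R = 6, z = 0.0000, p = 1.000000, fail to reject H0.


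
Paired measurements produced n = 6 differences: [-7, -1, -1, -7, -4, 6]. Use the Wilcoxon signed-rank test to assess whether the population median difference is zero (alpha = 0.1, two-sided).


Step 1: Drop any zero differences (none here) and take |d_i|.
|d| = [7, 1, 1, 7, 4, 6]
Step 2: Midrank |d_i| (ties get averaged ranks).
ranks: |7|->5.5, |1|->1.5, |1|->1.5, |7|->5.5, |4|->3, |6|->4
Step 3: Attach original signs; sum ranks with positive sign and with negative sign.
W+ = 4 = 4
W- = 5.5 + 1.5 + 1.5 + 5.5 + 3 = 17
(Check: W+ + W- = 21 should equal n(n+1)/2 = 21.)
Step 4: Test statistic W = min(W+, W-) = 4.
Step 5: Ties in |d|, so use the tie-corrected normal approximation.
        E[W] = n(n+1)/4 = 6*7/4 = 10.5.
        Tie groups: |d|=1 (t=2), |d|=7 (t=2); sum(t^3 - t) = 12.
        Var[W] = n(n+1)(2n+1)/24 - sum(t^3-t)/48 = 546/24 - 12/48 = 22.5.
        z = (W - E[W]) / sqrt(Var[W]) = (4 - 10.5) / 4.7434 = -1.3703.
        Two-sided p = 2*Phi(z) = 0.170587.
Step 6: alpha = 0.1. fail to reject H0.

W+ = 4, W- = 17, W = min = 4, p = 0.170587, fail to reject H0.


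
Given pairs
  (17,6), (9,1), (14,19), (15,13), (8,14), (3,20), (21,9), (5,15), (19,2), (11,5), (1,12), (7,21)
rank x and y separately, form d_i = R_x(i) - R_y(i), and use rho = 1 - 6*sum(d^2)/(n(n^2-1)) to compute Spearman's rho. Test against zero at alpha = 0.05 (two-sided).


Step 1: Rank x and y separately (midranks; no ties here).
rank(x): 17->10, 9->6, 14->8, 15->9, 8->5, 3->2, 21->12, 5->3, 19->11, 11->7, 1->1, 7->4
rank(y): 6->4, 1->1, 19->10, 13->7, 14->8, 20->11, 9->5, 15->9, 2->2, 5->3, 12->6, 21->12
Step 2: d_i = R_x(i) - R_y(i); compute d_i^2.
  (10-4)^2=36, (6-1)^2=25, (8-10)^2=4, (9-7)^2=4, (5-8)^2=9, (2-11)^2=81, (12-5)^2=49, (3-9)^2=36, (11-2)^2=81, (7-3)^2=16, (1-6)^2=25, (4-12)^2=64
sum(d^2) = 430.
Step 3: rho = 1 - 6*430 / (12*(12^2 - 1)) = 1 - 2580/1716 = -0.503497.
Step 4: Under H0, t = rho * sqrt((n-2)/(1-rho^2)) = -1.8428 ~ t(10).
Step 5: Two-sided p-value from the t-distribution with 10 df = 0.095157.
Step 6: alpha = 0.05. fail to reject H0.

rho = -0.5035, p = 0.095157, fail to reject H0 at alpha = 0.05.


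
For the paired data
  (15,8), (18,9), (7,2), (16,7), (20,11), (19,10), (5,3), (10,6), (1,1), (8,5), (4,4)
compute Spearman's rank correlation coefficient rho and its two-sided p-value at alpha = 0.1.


Step 1: Rank x and y separately (midranks; no ties here).
rank(x): 15->7, 18->9, 7->4, 16->8, 20->11, 19->10, 5->3, 10->6, 1->1, 8->5, 4->2
rank(y): 8->8, 9->9, 2->2, 7->7, 11->11, 10->10, 3->3, 6->6, 1->1, 5->5, 4->4
Step 2: d_i = R_x(i) - R_y(i); compute d_i^2.
  (7-8)^2=1, (9-9)^2=0, (4-2)^2=4, (8-7)^2=1, (11-11)^2=0, (10-10)^2=0, (3-3)^2=0, (6-6)^2=0, (1-1)^2=0, (5-5)^2=0, (2-4)^2=4
sum(d^2) = 10.
Step 3: rho = 1 - 6*10 / (11*(11^2 - 1)) = 1 - 60/1320 = 0.954545.
Step 4: Under H0, t = rho * sqrt((n-2)/(1-rho^2)) = 9.6074 ~ t(9).
Step 5: Two-sided p-value from the t-distribution with 9 df = 0.000005.
Step 6: alpha = 0.1. reject H0.

rho = 0.9545, p = 0.000005, reject H0 at alpha = 0.1.


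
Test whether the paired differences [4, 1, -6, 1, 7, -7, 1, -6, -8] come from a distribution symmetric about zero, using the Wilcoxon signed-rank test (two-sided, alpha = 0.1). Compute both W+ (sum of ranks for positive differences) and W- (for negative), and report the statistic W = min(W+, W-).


Step 1: Drop any zero differences (none here) and take |d_i|.
|d| = [4, 1, 6, 1, 7, 7, 1, 6, 8]
Step 2: Midrank |d_i| (ties get averaged ranks).
ranks: |4|->4, |1|->2, |6|->5.5, |1|->2, |7|->7.5, |7|->7.5, |1|->2, |6|->5.5, |8|->9
Step 3: Attach original signs; sum ranks with positive sign and with negative sign.
W+ = 4 + 2 + 2 + 7.5 + 2 = 17.5
W- = 5.5 + 7.5 + 5.5 + 9 = 27.5
(Check: W+ + W- = 45 should equal n(n+1)/2 = 45.)
Step 4: Test statistic W = min(W+, W-) = 17.5.
Step 5: Ties in |d|, so use the tie-corrected normal approximation.
        E[W] = n(n+1)/4 = 9*10/4 = 22.5.
        Tie groups: |d|=1 (t=3), |d|=6 (t=2), |d|=7 (t=2); sum(t^3 - t) = 36.
        Var[W] = n(n+1)(2n+1)/24 - sum(t^3-t)/48 = 1710/24 - 36/48 = 70.5.
        z = (W - E[W]) / sqrt(Var[W]) = (17.5 - 22.5) / 8.3964 = -0.5955.
        Two-sided p = 2*Phi(z) = 0.551515.
Step 6: alpha = 0.1. fail to reject H0.

W+ = 17.5, W- = 27.5, W = min = 17.5, p = 0.551515, fail to reject H0.


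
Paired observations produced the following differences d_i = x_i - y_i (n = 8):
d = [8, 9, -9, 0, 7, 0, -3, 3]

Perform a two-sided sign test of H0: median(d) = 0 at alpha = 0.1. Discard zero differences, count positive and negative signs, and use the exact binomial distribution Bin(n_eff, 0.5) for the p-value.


Step 1: Discard zero differences. Original n = 8; n_eff = number of nonzero differences = 6.
Nonzero differences (with sign): +8, +9, -9, +7, -3, +3
Step 2: Count signs: positive = 4, negative = 2.
Step 3: Under H0: P(positive) = 0.5, so the number of positives S ~ Bin(6, 0.5).
Step 4: Two-sided exact p-value = sum of Bin(6,0.5) probabilities at or below the observed probability = 0.687500.
Step 5: alpha = 0.1. fail to reject H0.

n_eff = 6, pos = 4, neg = 2, p = 0.687500, fail to reject H0.


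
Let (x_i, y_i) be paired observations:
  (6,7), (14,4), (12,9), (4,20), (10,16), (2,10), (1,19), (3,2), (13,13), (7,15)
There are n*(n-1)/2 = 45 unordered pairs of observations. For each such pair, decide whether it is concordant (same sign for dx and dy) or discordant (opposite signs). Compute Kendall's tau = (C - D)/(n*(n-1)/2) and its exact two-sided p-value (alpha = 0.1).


Step 1: Enumerate the 45 unordered pairs (i,j) with i<j and classify each by sign(x_j-x_i) * sign(y_j-y_i).
  (1,2):dx=+8,dy=-3->D; (1,3):dx=+6,dy=+2->C; (1,4):dx=-2,dy=+13->D; (1,5):dx=+4,dy=+9->C
  (1,6):dx=-4,dy=+3->D; (1,7):dx=-5,dy=+12->D; (1,8):dx=-3,dy=-5->C; (1,9):dx=+7,dy=+6->C
  (1,10):dx=+1,dy=+8->C; (2,3):dx=-2,dy=+5->D; (2,4):dx=-10,dy=+16->D; (2,5):dx=-4,dy=+12->D
  (2,6):dx=-12,dy=+6->D; (2,7):dx=-13,dy=+15->D; (2,8):dx=-11,dy=-2->C; (2,9):dx=-1,dy=+9->D
  (2,10):dx=-7,dy=+11->D; (3,4):dx=-8,dy=+11->D; (3,5):dx=-2,dy=+7->D; (3,6):dx=-10,dy=+1->D
  (3,7):dx=-11,dy=+10->D; (3,8):dx=-9,dy=-7->C; (3,9):dx=+1,dy=+4->C; (3,10):dx=-5,dy=+6->D
  (4,5):dx=+6,dy=-4->D; (4,6):dx=-2,dy=-10->C; (4,7):dx=-3,dy=-1->C; (4,8):dx=-1,dy=-18->C
  (4,9):dx=+9,dy=-7->D; (4,10):dx=+3,dy=-5->D; (5,6):dx=-8,dy=-6->C; (5,7):dx=-9,dy=+3->D
  (5,8):dx=-7,dy=-14->C; (5,9):dx=+3,dy=-3->D; (5,10):dx=-3,dy=-1->C; (6,7):dx=-1,dy=+9->D
  (6,8):dx=+1,dy=-8->D; (6,9):dx=+11,dy=+3->C; (6,10):dx=+5,dy=+5->C; (7,8):dx=+2,dy=-17->D
  (7,9):dx=+12,dy=-6->D; (7,10):dx=+6,dy=-4->D; (8,9):dx=+10,dy=+11->C; (8,10):dx=+4,dy=+13->C
  (9,10):dx=-6,dy=+2->D
Step 2: C = 18, D = 27, total pairs = 45.
Step 3: tau = (C - D)/(n(n-1)/2) = (18 - 27)/45 = -0.200000.
Step 4: Exact two-sided p-value (enumerate n! = 3628800 permutations of y under H0): p = 0.484313.
Step 5: alpha = 0.1. fail to reject H0.

tau_b = -0.2000 (C=18, D=27), p = 0.484313, fail to reject H0.


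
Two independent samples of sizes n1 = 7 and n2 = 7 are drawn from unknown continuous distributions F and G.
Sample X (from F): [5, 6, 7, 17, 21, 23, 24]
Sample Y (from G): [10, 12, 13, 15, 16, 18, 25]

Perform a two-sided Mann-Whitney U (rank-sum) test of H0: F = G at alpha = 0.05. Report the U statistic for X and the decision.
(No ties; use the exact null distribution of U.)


Step 1: Combine and sort all 14 observations; assign midranks.
sorted (value, group): (5,X), (6,X), (7,X), (10,Y), (12,Y), (13,Y), (15,Y), (16,Y), (17,X), (18,Y), (21,X), (23,X), (24,X), (25,Y)
ranks: 5->1, 6->2, 7->3, 10->4, 12->5, 13->6, 15->7, 16->8, 17->9, 18->10, 21->11, 23->12, 24->13, 25->14
Step 2: Rank sum for X: R1 = 1 + 2 + 3 + 9 + 11 + 12 + 13 = 51.
Step 3: U_X = R1 - n1(n1+1)/2 = 51 - 7*8/2 = 51 - 28 = 23.
       U_Y = n1*n2 - U_X = 49 - 23 = 26.
Step 4: No ties, so the exact null distribution of U (based on enumerating the C(14,7) = 3432 equally likely rank assignments) gives the two-sided p-value.
Step 5: p-value = 0.901515; compare to alpha = 0.05. fail to reject H0.

U_X = 23, p = 0.901515, fail to reject H0 at alpha = 0.05.


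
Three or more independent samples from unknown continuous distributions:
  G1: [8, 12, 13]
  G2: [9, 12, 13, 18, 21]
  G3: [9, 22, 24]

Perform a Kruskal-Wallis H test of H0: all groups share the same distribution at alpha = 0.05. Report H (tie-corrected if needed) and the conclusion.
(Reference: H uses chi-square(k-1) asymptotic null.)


Step 1: Combine all N = 11 observations and assign midranks.
sorted (value, group, rank): (8,G1,1), (9,G2,2.5), (9,G3,2.5), (12,G1,4.5), (12,G2,4.5), (13,G1,6.5), (13,G2,6.5), (18,G2,8), (21,G2,9), (22,G3,10), (24,G3,11)
Step 2: Sum ranks within each group.
R_1 = 12 (n_1 = 3)
R_2 = 30.5 (n_2 = 5)
R_3 = 23.5 (n_3 = 3)
Step 3: H = 12/(N(N+1)) * sum(R_i^2/n_i) - 3(N+1)
     = 12/(11*12) * (12^2/3 + 30.5^2/5 + 23.5^2/3) - 3*12
     = 0.090909 * 418.133 - 36
     = 2.012121.
Step 4: Ties present; correction factor C = 1 - 18/(11^3 - 11) = 0.986364. Corrected H = 2.012121 / 0.986364 = 2.039939.
Step 5: Under H0, H ~ chi^2(2); p-value = 0.360606.
Step 6: alpha = 0.05. fail to reject H0.

H = 2.0399, df = 2, p = 0.360606, fail to reject H0.


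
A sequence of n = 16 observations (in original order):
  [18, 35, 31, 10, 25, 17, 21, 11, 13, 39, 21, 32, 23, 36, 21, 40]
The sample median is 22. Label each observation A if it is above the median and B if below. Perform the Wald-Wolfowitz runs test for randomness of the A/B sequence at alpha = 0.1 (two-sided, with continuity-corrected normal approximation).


Step 1: Compute median = 22; label A = above, B = below.
Labels in order: BAABABBBBABAAABA  (n_A = 8, n_B = 8)
Step 2: Count runs R = 10.
Step 3: Under H0 (random ordering), E[R] = 2*n_A*n_B/(n_A+n_B) + 1 = 2*8*8/16 + 1 = 9.0000.
        Var[R] = 2*n_A*n_B*(2*n_A*n_B - n_A - n_B) / ((n_A+n_B)^2 * (n_A+n_B-1)) = 14336/3840 = 3.7333.
        SD[R] = 1.9322.
Step 4: Continuity-corrected z = (R - 0.5 - E[R]) / SD[R] = (10 - 0.5 - 9.0000) / 1.9322 = 0.2588.
Step 5: Two-sided p-value via normal approximation = 2*(1 - Phi(|z|)) = 0.795809.
Step 6: alpha = 0.1. fail to reject H0.

R = 10, z = 0.2588, p = 0.795809, fail to reject H0.


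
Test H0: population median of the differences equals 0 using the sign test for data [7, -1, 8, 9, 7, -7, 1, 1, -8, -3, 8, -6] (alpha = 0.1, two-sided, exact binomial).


Step 1: Discard zero differences. Original n = 12; n_eff = number of nonzero differences = 12.
Nonzero differences (with sign): +7, -1, +8, +9, +7, -7, +1, +1, -8, -3, +8, -6
Step 2: Count signs: positive = 7, negative = 5.
Step 3: Under H0: P(positive) = 0.5, so the number of positives S ~ Bin(12, 0.5).
Step 4: Two-sided exact p-value = sum of Bin(12,0.5) probabilities at or below the observed probability = 0.774414.
Step 5: alpha = 0.1. fail to reject H0.

n_eff = 12, pos = 7, neg = 5, p = 0.774414, fail to reject H0.


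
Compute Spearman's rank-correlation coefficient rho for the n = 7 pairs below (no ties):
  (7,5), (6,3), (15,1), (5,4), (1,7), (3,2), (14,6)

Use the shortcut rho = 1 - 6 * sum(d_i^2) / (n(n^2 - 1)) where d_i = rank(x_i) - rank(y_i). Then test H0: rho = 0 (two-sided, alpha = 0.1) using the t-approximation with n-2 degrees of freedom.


Step 1: Rank x and y separately (midranks; no ties here).
rank(x): 7->5, 6->4, 15->7, 5->3, 1->1, 3->2, 14->6
rank(y): 5->5, 3->3, 1->1, 4->4, 7->7, 2->2, 6->6
Step 2: d_i = R_x(i) - R_y(i); compute d_i^2.
  (5-5)^2=0, (4-3)^2=1, (7-1)^2=36, (3-4)^2=1, (1-7)^2=36, (2-2)^2=0, (6-6)^2=0
sum(d^2) = 74.
Step 3: rho = 1 - 6*74 / (7*(7^2 - 1)) = 1 - 444/336 = -0.321429.
Step 4: Under H0, t = rho * sqrt((n-2)/(1-rho^2)) = -0.7590 ~ t(5).
Step 5: Two-sided p-value from the t-distribution with 5 df = 0.482072.
Step 6: alpha = 0.1. fail to reject H0.

rho = -0.3214, p = 0.482072, fail to reject H0 at alpha = 0.1.
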